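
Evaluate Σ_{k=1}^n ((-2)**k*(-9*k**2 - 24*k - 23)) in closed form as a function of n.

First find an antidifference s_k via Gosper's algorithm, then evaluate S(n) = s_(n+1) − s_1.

S(n) = -6*(-2)**n*n**2 - 20*(-2)**n*n - 20*(-2)**n + 20

The ratio is 2*(-9*k**2 - 42*k - 56)/(9*k**2 + 24*k + 23).
A = -2, B = 1, C = k**2 + 8*k/3 + 23/9.
Solve (-2)·f(k+1) − (1)·f(k) = k**2 + 8*k/3 + 23/9.
Bound: deg f ≤ 2.
Solving with deg f ≤ 2: f(k) = -(3*k**2 + 4*k + 3)/9.
Certificate R = B(k−1)f/C = -(3*k**2 + 4*k + 3)/(9*k**2 + 24*k + 23) gives s_k = (-2)**k*(3*k**2 + 4*k + 3).
Verify: (-2)**k*(-9*k**2 - 24*k - 23) matches t_k.
Telescope: S(n) = s_(n+1) − s_(1) = (-2)**(n + 1)*(3*n**2 + 10*n + 10) − (-20) = -6*(-2)**n*n**2 - 20*(-2)**n*n - 20*(-2)**n + 20.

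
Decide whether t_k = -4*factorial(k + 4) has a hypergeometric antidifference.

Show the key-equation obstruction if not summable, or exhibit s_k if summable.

Compute t_(k+1)/t_k: get k + 5.
Factor: A=k + 5; B=1; C=1.
f must satisfy (k + 5)·f(k+1) − (1)·f(k) = 1.
Bound: deg f ≤ -1.
deg f ≤ -1 is impossible — no certificate.

No; the degree bound rules out any f.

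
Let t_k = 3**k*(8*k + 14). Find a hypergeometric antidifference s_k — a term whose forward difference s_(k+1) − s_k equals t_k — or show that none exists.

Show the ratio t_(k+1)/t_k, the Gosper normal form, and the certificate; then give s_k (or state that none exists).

s_k = 3**k*(4*k + 1)

r(k) = 3*(4*k + 11)/(4*k + 7) after simplifying.
Factor: A=3; B=1; C=k + 7/4.
Solve (3)·f(k+1) − (1)·f(k) = k + 7/4.
Degrees (0,0,1) ⇒ d ≤ 1.
Solve for f: f(k) = (4*k + 1)/8 (degree 1 ≤ 1).
So s_k = (B(k−1)f/C)·t_k = ((4*k + 1)/(2*(4*k + 7)))·t_k = 3**k*(4*k + 1).
Δs = 3**k*(8*k + 14), as required.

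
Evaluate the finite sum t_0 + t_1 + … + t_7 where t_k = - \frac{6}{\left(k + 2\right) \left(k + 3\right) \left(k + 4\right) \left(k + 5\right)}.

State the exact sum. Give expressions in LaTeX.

Ratio r(k) = (k + 2)/(k + 6).
Factor: A=k + 2; B=k + 6; C=1.
Solve (k + 2)·f(k+1) − (k + 5)·f(k) = 1.
Degrees (1,1,0) ⇒ d ≤ 3.
Coefficient equations give f(k) = k*(k**2 + 9*k + 26)/72.
Get s_k = R·t_k = k*(-k**2 - 9*k - 26)/(12*(k + 2)*(k + 3)*(k + 4)) with R(k) = B(k−1)f(k)/C(k) = k*(k + 5)*(k**2 + 9*k + 26)/72.
Check: Δs_k = -6/(k**4 + 14*k**3 + 71*k**2 + 154*k + 120). ✓
Evaluate s at k=8 and k=0: -9/110 and 0; difference -9/110.

Σ = -9/110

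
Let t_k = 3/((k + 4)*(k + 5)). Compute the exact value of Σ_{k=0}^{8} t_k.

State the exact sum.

Σ = 27/52

Compute t_(k+1)/t_k: get (k + 4)/(k + 6).
Factor: A=k + 4; B=k + 6; C=1.
Solve (k + 4)·f(k+1) − (k + 5)·f(k) = 1.
Degrees (1,1,0) ⇒ d ≤ 1.
Solve for f: f(k) = k/4 (degree 1 ≤ 1).
Then R = B(k−1)f/C = k*(k + 5)/4, so s_k = R(k)·t_k = 3*k/(4*(k + 4)).
s_(k+1) − s_k = 3/(k**2 + 9*k + 20) = t_k.
Evaluate s at k=9 and k=0: 27/52 and 0; difference 27/52.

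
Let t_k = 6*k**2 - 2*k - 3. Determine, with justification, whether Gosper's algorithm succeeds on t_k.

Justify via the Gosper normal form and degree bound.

Yes. s_k = k*(2*k**2 - 4*k - 1).

r(k) = (6*k**2 + 10*k + 1)/(6*k**2 - 2*k - 3) after simplifying.
Take A(k)=1, B(k)=1, C(k)=k**2 - k/3 - 1/2.
Set up (1)·f(k+1) − (1)·f(k) − (k**2 - k/3 - 1/2) = 0.
From deg A=0, deg B=0, deg C=2: d=3.
Solving with deg f ≤ 3: f(k) = k*(2*k**2 - 4*k - 1)/6.
Get s_k = R·t_k = k*(2*k**2 - 4*k - 1) with R(k) = B(k−1)f(k)/C(k) = k*(2*k**2 - 4*k - 1)/(6*k**2 - 2*k - 3).
Verify: 6*k**2 - 2*k - 3 matches t_k.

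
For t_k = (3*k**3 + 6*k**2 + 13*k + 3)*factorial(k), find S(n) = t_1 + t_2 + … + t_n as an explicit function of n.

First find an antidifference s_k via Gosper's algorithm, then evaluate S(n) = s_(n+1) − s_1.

S(n) = 3*n**3*factorial(n) + 9*n**2*factorial(n) + 13*n*factorial(n) + 7*factorial(n) - 7

t_(k+1)/t_k = (3*k**4 + 18*k**3 + 49*k**2 + 59*k + 25)/(3*k**3 + 6*k**2 + 13*k + 3).
A = k + 1, B = 1, C = k**3 + 2*k**2 + 13*k/3 + 1.
Set up (k + 1)·f(k+1) − (1)·f(k) − (k**3 + 2*k**2 + 13*k/3 + 1) = 0.
d = 2 from the (1,0,3) case.
Match coefficients ⇒ f(k) = (3*k**2 + 4)/3.
Certificate R = B(k−1)f/C = (3*k**2 + 4)/(3*k**3 + 6*k**2 + 13*k + 3) gives s_k = (3*k**2 + 4)*factorial(k).
Δs = (3*k**3 + 6*k**2 + 13*k + 3)*factorial(k), as required.
Σ_(k=1)^n t_k = s_(n+1) − s_(1) = ((3*n**2 + 6*n + 7)*factorial(n + 1)) − (7), i.e. 3*n**3*factorial(n) + 9*n**2*factorial(n) + 13*n*factorial(n) + 7*factorial(n) - 7.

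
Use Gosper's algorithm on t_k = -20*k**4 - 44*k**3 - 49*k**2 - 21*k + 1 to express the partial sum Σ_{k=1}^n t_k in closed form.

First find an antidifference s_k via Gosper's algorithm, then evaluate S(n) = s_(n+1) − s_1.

t_(k+1)/t_k = (20*k**4 + 124*k**3 + 301*k**2 + 331*k + 133)/(20*k**4 + 44*k**3 + 49*k**2 + 21*k - 1).
So A=1 and B=1, with C=k**4 + 11*k**3/5 + 49*k**2/20 + 21*k/20 - 1/20.
Solve (1)·f(k+1) − (1)·f(k) = k**4 + 11*k**3/5 + 49*k**2/20 + 21*k/20 - 1/20.
deg f ≤ 5 (via 0,0,4).
A polynomial solution: f(k) = k*(4*k**4 + k**3 + k**2 - 3*k - 4)/20.
So s_k = (B(k−1)f/C)·t_k = (k*(4*k**4 + k**3 + k**2 - 3*k - 4)/(20*k**4 + 44*k**3 + 49*k**2 + 21*k - 1))·t_k = k*(-4*k**4 - k**3 - k**2 + 3*k + 4).
Check: Δs_k = -20*k**4 - 44*k**3 - 49*k**2 - 21*k + 1. ✓
Σ_(k=1)^n t_k = s_(n+1) − s_(1) = (-4*n**5 - 21*n**4 - 45*n**3 - 46*n**2 - 17*n + 1) − (1), i.e. n*(-4*n**4 - 21*n**3 - 45*n**2 - 46*n - 17).

S(n) = n*(-4*n**4 - 21*n**3 - 45*n**2 - 46*n - 17)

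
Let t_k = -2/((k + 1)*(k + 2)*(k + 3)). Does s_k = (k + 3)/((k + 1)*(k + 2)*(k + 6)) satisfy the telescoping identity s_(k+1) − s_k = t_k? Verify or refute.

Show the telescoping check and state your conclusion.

Invalid: residual 9*(k + 5)/(k**5 + 19*k**4 + 131*k**3 + 401*k**2 + 540*k + 252) ≠ 0.

s_(k+1) = (k + 4)/((k + 2)*(k + 3)*(k + 7))
s_(k+1) − s_k = ((k + 1)*(k + 4)*(k + 6) - (k + 3)**2*(k + 7))/((k + 1)*(k + 2)*(k + 3)*(k + 6)*(k + 7))
(s_(k+1) − s_k) − t_k = 9*(k + 5)/(k**5 + 19*k**4 + 131*k**3 + 401*k**2 + 540*k + 252)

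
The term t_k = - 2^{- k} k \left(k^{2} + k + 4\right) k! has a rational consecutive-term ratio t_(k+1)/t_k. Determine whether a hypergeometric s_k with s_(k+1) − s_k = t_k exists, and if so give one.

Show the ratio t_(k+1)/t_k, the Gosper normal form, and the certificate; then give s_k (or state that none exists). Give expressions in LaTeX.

s_k = - 2^{1 - k} \left(k^{2} + 1\right) k!

Compute t_(k+1)/t_k: get (k + 1)**2*(k + (k + 1)**2 + 5)/(2*k*(k**2 + k + 4)).
Gosper form: A/B · C(k+1)/C(k) with A=k/2 + 1/2, B=1, C=k**3 + k**2 + 4*k.
Solve (k/2 + 1/2)·f(k+1) − (1)·f(k) = k**3 + k**2 + 4*k.
deg f ≤ 2 (via 1,0,3).
Coefficient equations give f(k) = 2*(k**2 + 1).
Then R = B(k−1)f/C = 2*(k**2 + 1)/(k*(k**2 + k + 4)), so s_k = R(k)·t_k = -2**(1 - k)*(k**2 + 1)*factorial(k).
s_(k+1) − s_k = -k*(k**2 + k + 4)*factorial(k)/2**k = t_k.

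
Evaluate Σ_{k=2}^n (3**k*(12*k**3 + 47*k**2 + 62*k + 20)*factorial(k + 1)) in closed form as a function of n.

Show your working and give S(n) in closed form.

S(n) = 12*3**n*n**4*factorial(n) + 63*3**n*n**3*factorial(n) + 114*3**n*n**2*factorial(n) + 81*3**n*n*factorial(n) + 18*3**n*factorial(n) - 864

The ratio is 3*(12*k**4 + 107*k**3 + 358*k**2 + 525*k + 282)/(12*k**3 + 47*k**2 + 62*k + 20).
So A=3*k + 6 and B=1, with C=k**3 + 47*k**2/12 + 31*k/6 + 5/3.
Set up (3*k + 6)·f(k+1) − (1)·f(k) − (k**3 + 47*k**2/12 + 31*k/6 + 5/3) = 0.
deg f ≤ 2 (via 1,0,3).
Match coefficients ⇒ f(k) = (4*k**2 + k - 2)/12.
Then R = B(k−1)f/C = (4*k**2 + k - 2)/(12*k**3 + 47*k**2 + 62*k + 20), so s_k = R(k)·t_k = 3**k*(4*k**2 + k - 2)*factorial(k + 1).
Verify: 3**k*(12*k**3 + 47*k**2 + 62*k + 20)*factorial(k + 1) matches t_k.
Telescope: S(n) = s_(n+1) − s_(2) = 3**(n + 1)*(4*n**2 + 9*n + 3)*factorial(n + 2) − (864) = 12*3**n*n**4*factorial(n) + 63*3**n*n**3*factorial(n) + 114*3**n*n**2*factorial(n) + 81*3**n*n*factorial(n) + 18*3**n*factorial(n) - 864.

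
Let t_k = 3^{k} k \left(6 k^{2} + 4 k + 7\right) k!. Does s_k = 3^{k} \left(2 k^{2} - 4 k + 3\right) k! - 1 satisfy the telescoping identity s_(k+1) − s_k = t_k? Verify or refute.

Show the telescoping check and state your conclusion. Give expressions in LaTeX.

valid (s_(k+1) − s_k reduces to t_k)

s_(k+1) = -3**(k + 1)*(4*k - 2*(k + 1)**2 + 1)*factorial(k + 1) - 1
s_(k+1) − s_k = 3**k*k*(6*k**2 + 4*k + 7)*factorial(k)
(s_(k+1) − s_k) − t_k = 0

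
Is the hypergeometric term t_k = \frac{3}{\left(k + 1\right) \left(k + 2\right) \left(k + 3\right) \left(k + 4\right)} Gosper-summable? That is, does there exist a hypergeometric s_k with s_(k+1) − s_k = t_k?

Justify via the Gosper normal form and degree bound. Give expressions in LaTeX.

Yes. s_k = \frac{k \left(k^{2} + 6 k + 11\right)}{6 \left(k + 1\right) \left(k + 2\right) \left(k + 3\right)}.

Ratio r(k) = (k + 1)/(k + 5).
Gosper form: A/B · C(k+1)/C(k) with A=k + 1, B=k + 5, C=1.
Key eq: (k + 1)·f(k+1) = (k + 4)·f(k) + (1).
Bound: deg f ≤ 3.
Coefficient equations give f(k) = k*(k**2 + 6*k + 11)/18.
So s_k = (B(k−1)f/C)·t_k = (k*(k + 4)*(k**2 + 6*k + 11)/18)·t_k = k*(k**2 + 6*k + 11)/(6*(k + 1)*(k + 2)*(k + 3)).
Check: Δs_k = 3/(k**4 + 10*k**3 + 35*k**2 + 50*k + 24). ✓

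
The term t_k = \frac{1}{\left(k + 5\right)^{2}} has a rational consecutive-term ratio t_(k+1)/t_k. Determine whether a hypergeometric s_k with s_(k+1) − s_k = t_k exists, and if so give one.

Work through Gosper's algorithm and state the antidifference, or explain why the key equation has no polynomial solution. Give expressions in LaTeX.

no hypergeometric antidifference exists

Compute t_(k+1)/t_k: get (k + 5)**2/(k + 6)**2.
Factor: A=k**2 + 10*k + 25; B=k**2 + 12*k + 36; C=1.
Set up (k**2 + 10*k + 25)·f(k+1) − (k**2 + 10*k + 25)·f(k) − (1) = 0.
d = 0 from the (2,2,0) case.
f = c0 ⇒ A·f(k+1) − B(k−1)·f(k) − C = -1. The system {-1 = 0} is inconsistent; no antidifference.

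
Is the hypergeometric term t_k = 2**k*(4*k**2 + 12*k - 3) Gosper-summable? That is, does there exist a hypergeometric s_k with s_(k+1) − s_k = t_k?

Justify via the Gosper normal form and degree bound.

The ratio is 2*(4*k**2 + 20*k + 13)/(4*k**2 + 12*k - 3).
Gosper form: A/B · C(k+1)/C(k) with A=2, B=1, C=k**2 + 3*k - 3/4.
Key eq: (2)·f(k+1) = (1)·f(k) + (k**2 + 3*k - 3/4).
d = 2 from the (0,0,2) case.
A polynomial solution: f(k) = (2*k - 3)*(2*k + 1)/4.
R(k) = B(k−1)·f(k)/C(k) = (2*k - 3)*(2*k + 1)/(4*k**2 + 12*k - 3); s_k = R·t_k = 2**k*(4*k**2 - 4*k - 3).
Δs = 2**k*(4*k**2 + 12*k - 3), as required.

Yes. s_k = 2**k*(4*k**2 - 4*k - 3).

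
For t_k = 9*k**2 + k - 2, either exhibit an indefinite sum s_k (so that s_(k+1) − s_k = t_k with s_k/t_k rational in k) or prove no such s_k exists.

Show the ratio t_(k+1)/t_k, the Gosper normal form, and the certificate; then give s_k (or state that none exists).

t_(k+1)/t_k = (k + 9*(k + 1)**2 - 1)/(9*k**2 + k - 2).
Gosper form: A/B · C(k+1)/C(k) with A=1, B=1, C=k**2 + k/9 - 2/9.
Key eq: (1)·f(k+1) = (1)·f(k) + (k**2 + k/9 - 2/9).
d = 3 from the (0,0,2) case.
Solve for f: f(k) = k*(3*k**2 - 4*k - 1)/9 (degree 3 ≤ 3).
Get s_k = R·t_k = k*(3*k**2 - 4*k - 1) with R(k) = B(k−1)f(k)/C(k) = k*(3*k**2 - 4*k - 1)/(9*k**2 + k - 2).
Verify: 9*k**2 + k - 2 matches t_k.

s_k = k*(3*k**2 - 4*k - 1)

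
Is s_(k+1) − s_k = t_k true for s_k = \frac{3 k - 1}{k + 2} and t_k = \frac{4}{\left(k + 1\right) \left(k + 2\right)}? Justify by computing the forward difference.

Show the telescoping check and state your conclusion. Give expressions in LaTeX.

s_(k+1) = (3*k + 2)/(k + 3)
s_(k+1) − s_k = 7/(k**2 + 5*k + 6)
(s_(k+1) − s_k) − t_k = (3*k - 5)/(k**3 + 6*k**2 + 11*k + 6)

Invalid: residual \frac{3 k - 5}{k^{3} + 6 k^{2} + 11 k + 6} ≠ 0.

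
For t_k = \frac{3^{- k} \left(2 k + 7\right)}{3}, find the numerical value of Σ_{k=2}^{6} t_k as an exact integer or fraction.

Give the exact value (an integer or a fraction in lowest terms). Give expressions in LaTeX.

Σ = 1447/2187

Compute t_(k+1)/t_k: get (2*k + 9)/(3*(2*k + 7)).
Normal form (A,B,C) = (1/3, 1, k + 7/2).
Key eq: (1/3)·f(k+1) = (1)·f(k) + (k + 7/2).
Degrees (0,0,1) ⇒ d ≤ 1.
Match coefficients ⇒ f(k) = -3*(k + 4)/2.
Then R = B(k−1)f/C = -3*(k + 4)/(2*k + 7), so s_k = R(k)·t_k = (-k - 4)/3**k.
Verify: (2*k + 7)/(3*3**k) matches t_k.
Evaluate s at k=7 and k=2: -11/2187 and -2/3; difference 1447/2187.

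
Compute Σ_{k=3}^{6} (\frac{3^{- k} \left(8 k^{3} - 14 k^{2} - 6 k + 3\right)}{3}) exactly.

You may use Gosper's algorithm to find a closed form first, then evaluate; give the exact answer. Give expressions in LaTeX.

Σ = 832/243

Ratio r(k) = (8*k**3 + 10*k**2 - 10*k - 9)/(3*(8*k**3 - 14*k**2 - 6*k + 3)).
Normal form (A,B,C) = (1/3, 1, k**3 - 7*k**2/4 - 3*k/4 + 3/8).
Set up (1/3)·f(k+1) − (1)·f(k) − (k**3 - 7*k**2/4 - 3*k/4 + 3/8) = 0.
d = 3 from the (0,0,3) case.
Coefficient equations give f(k) = -3*(4*k**3 - k**2 + 2*k + 4)/8.
So s_k = (B(k−1)f/C)·t_k = (-3*(4*k**3 - k**2 + 2*k + 4)/(8*k**3 - 14*k**2 - 6*k + 3))·t_k = (-4*k**3 + k**2 - 2*k - 4)/3**k.
s_(k+1) − s_k = (8*k**3 - 14*k**2 - 6*k + 3)/(3*3**k) = t_k.
Σ_(k=3)^(6) t_k = s_(7) − s_(3) = -149/243 − (-109/27) = 832/243.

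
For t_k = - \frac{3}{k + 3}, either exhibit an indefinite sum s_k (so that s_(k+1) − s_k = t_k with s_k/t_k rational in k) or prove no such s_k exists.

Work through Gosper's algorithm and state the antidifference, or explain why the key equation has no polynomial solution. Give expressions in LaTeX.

The ratio is (k + 3)/(k + 4).
So A=k + 3 and B=k + 4, with C=1.
Set up (k + 3)·f(k+1) − (k + 3)·f(k) − (1) = 0.
d = 0 from the (1,1,0) case.
Write f(k) = c0. Then LHS − RHS = -1, requiring -1 = 0: contradictory. No certificate.

none (Gosper's algorithm certifies no s_k)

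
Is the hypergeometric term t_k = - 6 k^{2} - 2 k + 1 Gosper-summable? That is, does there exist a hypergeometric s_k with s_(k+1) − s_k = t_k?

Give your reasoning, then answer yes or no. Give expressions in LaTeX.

Yes. s_k = k \left(- 2 k^{2} + 2 k + 1\right).

Compute t_(k+1)/t_k: get (6*k**2 + 14*k + 7)/(6*k**2 + 2*k - 1).
Factor: A=1; B=1; C=k**2 + k/3 - 1/6.
Key eq: (1)·f(k+1) = (1)·f(k) + (k**2 + k/3 - 1/6).
From deg A=0, deg B=0, deg C=2: d=3.
Solve for f: f(k) = k*(2*k**2 - 2*k - 1)/6 (degree 3 ≤ 3).
So s_k = (B(k−1)f/C)·t_k = (k*(2*k**2 - 2*k - 1)/(6*k**2 + 2*k - 1))·t_k = k*(-2*k**2 + 2*k + 1).
s_(k+1) − s_k = -6*k**2 - 2*k + 1 = t_k.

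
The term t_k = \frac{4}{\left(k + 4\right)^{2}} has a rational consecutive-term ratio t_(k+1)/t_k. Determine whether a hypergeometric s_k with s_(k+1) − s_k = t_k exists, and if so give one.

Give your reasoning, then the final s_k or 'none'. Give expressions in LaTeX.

none — t_k is not Gosper-summable

r(k) = (k + 4)**2/(k + 5)**2 after simplifying.
Take A(k)=k**2 + 8*k + 16, B(k)=k**2 + 10*k + 25, C(k)=1.
Key eq: (k**2 + 8*k + 16)·f(k+1) = (k**2 + 8*k + 16)·f(k) + (1).
From deg A=2, deg B=2, deg C=0: d=0.
f = c0 ⇒ A·f(k+1) − B(k−1)·f(k) − C = -1. The system {-1 = 0} is inconsistent; no antidifference.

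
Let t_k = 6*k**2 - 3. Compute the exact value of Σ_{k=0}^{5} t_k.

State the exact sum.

t_(k+1)/t_k = (2*(k + 1)**2 - 1)/(2*k**2 - 1).
Gosper form: A/B · C(k+1)/C(k) with A=1, B=1, C=k**2 - 1/2.
Key eq: (1)·f(k+1) = (1)·f(k) + (k**2 - 1/2).
From deg A=0, deg B=0, deg C=2: d=3.
Coefficient equations give f(k) = k*(k - 2)*(2*k + 1)/6.
Get s_k = R·t_k = k*(2*k**2 - 3*k - 2) with R(k) = B(k−1)f(k)/C(k) = k*(k - 2)*(2*k + 1)/(3*(2*k**2 - 1)).
s_(k+1) − s_k = 6*k**2 - 3 = t_k.
Evaluate s at k=6 and k=0: 312 and 0; difference 312.

Σ = 312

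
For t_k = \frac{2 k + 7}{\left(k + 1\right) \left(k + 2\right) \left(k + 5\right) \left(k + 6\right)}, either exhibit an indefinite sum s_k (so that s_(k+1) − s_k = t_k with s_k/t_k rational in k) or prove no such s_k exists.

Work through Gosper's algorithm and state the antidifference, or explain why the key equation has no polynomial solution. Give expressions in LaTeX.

s_k = \frac{k \left(k + 6\right)}{5 \left(k^{2} + 6 k + 5\right)}

r(k) = (k + 1)*(k + 5)*(2*k + 9)/((k + 3)*(k + 7)*(2*k + 7)) after simplifying.
A = k + 1, B = k + 7, C = k**3 + 21*k**2/2 + 73*k/2 + 42.
Set up (k + 1)·f(k+1) − (k + 6)·f(k) − (k**3 + 21*k**2/2 + 73*k/2 + 42) = 0.
Bound: deg f ≤ 5.
A polynomial solution: f(k) = k*(k + 2)*(k + 3)*(k + 4)*(k + 6)/10.
Then R = B(k−1)f/C = k*(k + 2)*(k + 6)**2/(5*(2*k + 7)), so s_k = R(k)·t_k = k*(k + 6)/(5*(k**2 + 6*k + 5)).
s_(k+1) − s_k = (2*k + 7)/(k**4 + 14*k**3 + 65*k**2 + 112*k + 60) = t_k.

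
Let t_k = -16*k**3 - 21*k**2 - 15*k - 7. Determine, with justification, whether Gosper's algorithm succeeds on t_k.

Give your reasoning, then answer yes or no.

Compute t_(k+1)/t_k: get (16*k**3 + 69*k**2 + 105*k + 59)/(16*k**3 + 21*k**2 + 15*k + 7).
A = 1, B = 1, C = k**3 + 21*k**2/16 + 15*k/16 + 7/16.
Need (1)·f(k+1) − (1)·f(k) = k**3 + 21*k**2/16 + 15*k/16 + 7/16.
Degrees (0,0,3) ⇒ d ≤ 4.
Solve for f: f(k) = k*(4*k + 3)*(k**2 - k + 1)/16 (degree 4 ≤ 4).
Get s_k = R·t_k = k*(-4*k**3 + k**2 - k - 3) with R(k) = B(k−1)f(k)/C(k) = k*(4*k + 3)*(k**2 - k + 1)/(16*k**3 + 21*k**2 + 15*k + 7).
Check: Δs_k = -16*k**3 - 21*k**2 - 15*k - 7. ✓

Yes. s_k = k*(-4*k**3 + k**2 - k - 3).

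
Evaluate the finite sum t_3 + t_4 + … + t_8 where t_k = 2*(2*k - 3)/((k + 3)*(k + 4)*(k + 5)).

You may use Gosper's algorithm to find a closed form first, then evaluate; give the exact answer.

Σ = 3/28

The ratio is (k + 3)*(2*k - 1)/((k + 6)*(2*k - 3)).
So A=k + 3 and B=k + 6, with C=k - 3/2.
Set up (k + 3)·f(k+1) − (k + 5)·f(k) − (k - 3/2) = 0.
Degrees (1,1,1) ⇒ d ≤ 2.
Coefficient equations give f(k) = k*(k - 9)/16.
So s_k = (B(k−1)f/C)·t_k = (k*(k - 9)*(k + 5)/(8*(2*k - 3)))·t_k = k*(k - 9)/(4*(k + 3)*(k + 4)).
s_(k+1) − s_k = 2*(2*k - 3)/(k**3 + 12*k**2 + 47*k + 60) = t_k.
Sum = s_(9) − s_(3); s_(9) = 0, s_(3) = -3/28 ⇒ 3/28.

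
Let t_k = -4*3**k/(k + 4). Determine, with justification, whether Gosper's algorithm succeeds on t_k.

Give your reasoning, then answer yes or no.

No — key equation has no polynomial f.

The ratio is 3*(k + 4)/(k + 5).
Take A(k)=3*k + 12, B(k)=k + 5, C(k)=1.
Set up (3*k + 12)·f(k+1) − (k + 4)·f(k) − (1) = 0.
Degrees (1,1,0) ⇒ d ≤ -1.
Bound -1 < 0, so the key equation has no polynomial solution.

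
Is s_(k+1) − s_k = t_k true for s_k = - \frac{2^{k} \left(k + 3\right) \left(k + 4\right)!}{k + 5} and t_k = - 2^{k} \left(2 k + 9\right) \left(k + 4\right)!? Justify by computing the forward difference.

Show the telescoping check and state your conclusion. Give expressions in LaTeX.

s_(k+1) = -2**(k + 1)*(k + 4)*factorial(k + 5)/(k + 6)
s_(k+1) − s_k = -2**k*(2*k**3 + 27*k**2 + 121*k + 182)*factorial(k + 4)/((k + 5)*(k + 6))
(s_(k+1) − s_k) − t_k = 2**(k + 1)*(k + 4)*(2*k + 11)*factorial(k + 4)/((k + 5)*(k + 6))

Invalid: residual \frac{2^{k + 1} \left(k + 4\right) \left(2 k + 11\right) \left(k + 4\right)!}{\left(k + 5\right) \left(k + 6\right)} ≠ 0.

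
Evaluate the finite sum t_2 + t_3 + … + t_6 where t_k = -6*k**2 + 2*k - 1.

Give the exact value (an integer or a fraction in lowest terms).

Compute t_(k+1)/t_k: get (6*k**2 + 10*k + 5)/(6*k**2 - 2*k + 1).
Factor: A=1; B=1; C=k**2 - k/3 + 1/6.
Set up (1)·f(k+1) − (1)·f(k) − (k**2 - k/3 + 1/6) = 0.
Bound: deg f ≤ 3.
Solving with deg f ≤ 3: f(k) = k*(2*k**2 - 4*k + 3)/6.
Then R = B(k−1)f/C = k*(2*k**2 - 4*k + 3)/(6*k**2 - 2*k + 1), so s_k = R(k)·t_k = k*(-2*k**2 + 4*k - 3).
Δs = -6*k**2 + 2*k - 1, as required.
Telescoping: Σ = s_(7) − s_(2) = -511 − (-6) = -505.

Σ = -505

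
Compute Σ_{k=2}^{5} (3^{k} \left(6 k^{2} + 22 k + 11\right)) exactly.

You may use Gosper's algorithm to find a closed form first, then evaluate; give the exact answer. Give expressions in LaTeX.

Step 1: r(k) = 3*(6*k**2 + 34*k + 39)/(6*k**2 + 22*k + 11).
Normal form (A,B,C) = (3, 1, k**2 + 11*k/3 + 11/6).
Need (3)·f(k+1) − (1)·f(k) = k**2 + 11*k/3 + 11/6.
d = 2 from the (0,0,2) case.
Solve for f: f(k) = (3*k**2 + 2*k - 2)/6 (degree 2 ≤ 2).
Then R = B(k−1)f/C = (3*k**2 + 2*k - 2)/(6*k**2 + 22*k + 11), so s_k = R(k)·t_k = 3**k*(3*k**2 + 2*k - 2).
Verify: 3**k*(6*k**2 + 22*k + 11) matches t_k.
Sum = s_(6) − s_(2); s_(6) = 86022, s_(2) = 126 ⇒ 85896.

Σ = 85896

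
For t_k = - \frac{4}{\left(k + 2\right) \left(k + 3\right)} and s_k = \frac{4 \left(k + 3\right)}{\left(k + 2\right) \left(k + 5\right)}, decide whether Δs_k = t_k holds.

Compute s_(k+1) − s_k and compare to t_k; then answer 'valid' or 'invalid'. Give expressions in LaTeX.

s_(k+1) = 4*(k + 4)/((k + 3)*(k + 6))
s_(k+1) − s_k = 4*(-k**2 - 7*k - 14)/(k**4 + 16*k**3 + 91*k**2 + 216*k + 180)
(s_(k+1) − s_k) − t_k = 16*(k + 4)/(k**4 + 16*k**3 + 91*k**2 + 216*k + 180)

Invalid: residual \frac{16 \left(k + 4\right)}{k^{4} + 16 k^{3} + 91 k^{2} + 216 k + 180} ≠ 0.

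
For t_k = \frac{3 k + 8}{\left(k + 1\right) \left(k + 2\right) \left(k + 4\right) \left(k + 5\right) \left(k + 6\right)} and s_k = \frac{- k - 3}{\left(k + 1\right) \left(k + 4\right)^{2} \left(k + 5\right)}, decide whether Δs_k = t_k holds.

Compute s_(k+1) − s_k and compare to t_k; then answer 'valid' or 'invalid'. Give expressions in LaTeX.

s_(k+1) = (-k - 4)/((k + 2)*(k + 5)**2*(k + 6))
s_(k+1) − s_k = (-(k + 1)*(k + 4)**3 + (k + 2)*(k + 3)*(k + 5)*(k + 6))/((k + 1)*(k + 2)*(k + 4)**2*(k + 5)**2*(k + 6))
(s_(k+1) − s_k) − t_k = 4*(-k**2 - 7*k - 11)/(k**7 + 27*k**6 + 303*k**5 + 1821*k**4 + 6276*k**3 + 12252*k**2 + 12320*k + 4800)

Invalid: residual \frac{4 \left(- k^{2} - 7 k - 11\right)}{k^{7} + 27 k^{6} + 303 k^{5} + 1821 k^{4} + 6276 k^{3} + 12252 k^{2} + 12320 k + 4800} ≠ 0.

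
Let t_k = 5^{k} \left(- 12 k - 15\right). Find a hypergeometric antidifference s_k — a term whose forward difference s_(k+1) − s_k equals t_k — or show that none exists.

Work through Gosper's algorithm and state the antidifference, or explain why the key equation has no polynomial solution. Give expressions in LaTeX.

s_k = - 3 \cdot 5^{k} k

The ratio is 5*(4*k + 9)/(4*k + 5).
Take A(k)=5, B(k)=1, C(k)=k + 5/4.
Key eq: (5)·f(k+1) = (1)·f(k) + (k + 5/4).
Bound: deg f ≤ 1.
A polynomial solution: f(k) = k/4.
Then R = B(k−1)f/C = k/(4*k + 5), so s_k = R(k)·t_k = -3*5**k*k.
s_(k+1) − s_k = 5**k*(-12*k - 15) = t_k.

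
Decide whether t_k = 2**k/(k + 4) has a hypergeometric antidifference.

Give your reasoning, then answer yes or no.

No; the degree bound rules out any f.

The ratio is 2*(k + 4)/(k + 5).
Factor: A=2*k + 8; B=k + 5; C=1.
Set up (2*k + 8)·f(k+1) − (k + 4)·f(k) − (1) = 0.
Degrees (1,1,0) ⇒ d ≤ -1.
d = -1 < 0 ⇒ no nonzero polynomial f; not summable.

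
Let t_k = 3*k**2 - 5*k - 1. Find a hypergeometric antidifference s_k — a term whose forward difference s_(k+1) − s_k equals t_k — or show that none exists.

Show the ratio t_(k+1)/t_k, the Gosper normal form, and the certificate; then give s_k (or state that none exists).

t_(k+1)/t_k = (3*k**2 + k - 3)/(3*k**2 - 5*k - 1).
Gosper form: A/B · C(k+1)/C(k) with A=1, B=1, C=k**2 - 5*k/3 - 1/3.
Need (1)·f(k+1) − (1)·f(k) = k**2 - 5*k/3 - 1/3.
d = 3 from the (0,0,2) case.
Match coefficients ⇒ f(k) = k*(k**2 - 4*k + 2)/3.
So s_k = (B(k−1)f/C)·t_k = (k*(k**2 - 4*k + 2)/(3*k**2 - 5*k - 1))·t_k = k*(k**2 - 4*k + 2).
s_(k+1) − s_k = 3*k**2 - 5*k - 1 = t_k.

s_k = k*(k**2 - 4*k + 2)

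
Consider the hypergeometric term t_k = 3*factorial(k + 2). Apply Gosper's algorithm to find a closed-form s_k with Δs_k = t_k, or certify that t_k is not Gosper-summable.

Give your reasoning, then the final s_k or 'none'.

Step 1: r(k) = k + 3.
Take A(k)=k + 3, B(k)=1, C(k)=1.
Need (k + 3)·f(k+1) − (1)·f(k) = 1.
d = -1 from the (1,0,0) case.
Bound -1 < 0, so the key equation has no polynomial solution.

no hypergeometric antidifference exists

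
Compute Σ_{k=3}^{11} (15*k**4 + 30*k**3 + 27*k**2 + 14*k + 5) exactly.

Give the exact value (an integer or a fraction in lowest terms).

Σ = 744219

Ratio r(k) = (15*k**4 + 90*k**3 + 207*k**2 + 218*k + 91)/(15*k**4 + 30*k**3 + 27*k**2 + 14*k + 5).
Gosper form: A/B · C(k+1)/C(k) with A=1, B=1, C=k**4 + 2*k**3 + 9*k**2/5 + 14*k/15 + 1/3.
Key eq: (1)·f(k+1) = (1)·f(k) + (k**4 + 2*k**3 + 9*k**2/5 + 14*k/15 + 1/3).
Degrees (0,0,4) ⇒ d ≤ 5.
Match coefficients ⇒ f(k) = k*(3*k**4 - k**2 + k + 2)/15.
Certificate R = B(k−1)f/C = k*(3*k**4 - k**2 + k + 2)/(15*k**4 + 30*k**3 + 27*k**2 + 14*k + 5) gives s_k = k*(3*k**4 - k**2 + k + 2).
s_(k+1) − s_k = 15*k**4 + 30*k**3 + 27*k**2 + 14*k + 5 = t_k.
Telescoping: Σ = s_(12) − s_(3) = 744936 − (717) = 744219.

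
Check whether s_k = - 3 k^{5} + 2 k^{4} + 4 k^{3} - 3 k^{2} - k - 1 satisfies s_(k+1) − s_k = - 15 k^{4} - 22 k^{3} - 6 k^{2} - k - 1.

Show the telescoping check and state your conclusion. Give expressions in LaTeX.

s_(k+1) = -3*k**5 - 13*k**4 - 18*k**3 - 9*k**2 - 2*k - 2
s_(k+1) − s_k = -15*k**4 - 22*k**3 - 6*k**2 - k - 1
(s_(k+1) − s_k) − t_k = 0

valid (s_(k+1) − s_k reduces to t_k)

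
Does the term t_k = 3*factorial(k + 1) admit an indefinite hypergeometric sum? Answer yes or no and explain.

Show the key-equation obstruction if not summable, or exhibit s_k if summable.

Ratio r(k) = k + 2.
Normal form (A,B,C) = (k + 2, 1, 1).
Solve (k + 2)·f(k+1) − (1)·f(k) = 1.
Bound: deg f ≤ -1.
Negative degree bound (-1): no f exists, t_k not Gosper-summable.

No; the degree bound rules out any f.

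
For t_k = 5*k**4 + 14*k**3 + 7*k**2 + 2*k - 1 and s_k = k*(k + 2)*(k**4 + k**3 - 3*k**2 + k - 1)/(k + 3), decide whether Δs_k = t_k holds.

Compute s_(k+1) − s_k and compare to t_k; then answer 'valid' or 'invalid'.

s_(k+1) = (k + 1)*(k + 3)*(k + (k + 1)**4 + (k + 1)**3 - 3*(k + 1)**2)/(k + 4)
s_(k+1) − s_k = (5*k**6 + 45*k**5 + 137*k**4 + 167*k**3 + 75*k**2 + 11*k - 9)/(k**2 + 7*k + 12)
(s_(k+1) − s_k) − t_k = (-4*k**5 - 28*k**4 - 52*k**3 - 22*k**2 - 6*k + 3)/(k**2 + 7*k + 12)

Invalid: residual (-4*k**5 - 28*k**4 - 52*k**3 - 22*k**2 - 6*k + 3)/(k**2 + 7*k + 12) ≠ 0.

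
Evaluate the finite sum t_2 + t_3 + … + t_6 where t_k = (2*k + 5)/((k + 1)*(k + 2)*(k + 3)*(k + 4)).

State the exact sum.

Σ = 13/240

r(k) = (k + 1)*(2*k + 7)/((k + 5)*(2*k + 5)) after simplifying.
Factor: A=k + 1; B=k + 5; C=k + 5/2.
Set up (k + 1)·f(k+1) − (k + 4)·f(k) − (k + 5/2) = 0.
From deg A=1, deg B=1, deg C=1: d=3.
Match coefficients ⇒ f(k) = k*(k + 2)*(k + 4)/6.
So s_k = (B(k−1)f/C)·t_k = (k*(k + 2)*(k + 4)**2/(3*(2*k + 5)))·t_k = k*(k + 4)/(3*(k**2 + 4*k + 3)).
Check: Δs_k = (2*k + 5)/(k**4 + 10*k**3 + 35*k**2 + 50*k + 24). ✓
Evaluate s at k=7 and k=2: 77/240 and 4/15; difference 13/240.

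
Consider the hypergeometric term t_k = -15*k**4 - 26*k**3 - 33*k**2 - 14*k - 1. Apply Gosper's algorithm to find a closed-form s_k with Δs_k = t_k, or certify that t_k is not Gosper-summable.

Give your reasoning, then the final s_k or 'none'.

s_k = k*(-3*k**4 + k**3 - 3*k**2 + 3*k + 1)

r(k) = (15*k**4 + 86*k**3 + 201*k**2 + 218*k + 89)/(15*k**4 + 26*k**3 + 33*k**2 + 14*k + 1) after simplifying.
Factor: A=1; B=1; C=k**4 + 26*k**3/15 + 11*k**2/5 + 14*k/15 + 1/15.
Solve (1)·f(k+1) − (1)·f(k) = k**4 + 26*k**3/15 + 11*k**2/5 + 14*k/15 + 1/15.
From deg A=0, deg B=0, deg C=4: d=5.
A polynomial solution: f(k) = k*(3*k**4 - k**3 + 3*k**2 - 3*k - 1)/15.
Get s_k = R·t_k = k*(-3*k**4 + k**3 - 3*k**2 + 3*k + 1) with R(k) = B(k−1)f(k)/C(k) = k*(3*k**4 - k**3 + 3*k**2 - 3*k - 1)/(15*k**4 + 26*k**3 + 33*k**2 + 14*k + 1).
Δs = -15*k**4 - 26*k**3 - 33*k**2 - 14*k - 1, as required.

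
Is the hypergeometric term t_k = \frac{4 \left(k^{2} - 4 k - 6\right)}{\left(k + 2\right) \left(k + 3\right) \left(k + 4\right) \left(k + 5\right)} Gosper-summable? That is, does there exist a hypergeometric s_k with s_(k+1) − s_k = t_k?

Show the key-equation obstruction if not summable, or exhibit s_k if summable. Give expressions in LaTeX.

t_(k+1)/t_k = (k**3 - 13*k - 18)/(k**3 + 2*k**2 - 30*k - 36).
A = k + 2, B = k + 6, C = k**2 - 4*k - 6.
Solve (k + 2)·f(k+1) − (k + 5)·f(k) = k**2 - 4*k - 6.
deg f ≤ 3 (via 1,1,2).
Coefficient equations give f(k) = -k*(k**2 + 33*k + 38)/24.
Certificate R = B(k−1)f/C = -k*(k + 5)*(k**2 + 33*k + 38)/(24*(k**2 - 4*k - 6)) gives s_k = k*(-k**2 - 33*k - 38)/(6*(k + 2)*(k + 3)*(k + 4)).
Verify: 4*(k**2 - 4*k - 6)/(k**4 + 14*k**3 + 71*k**2 + 154*k + 120) matches t_k.

Yes. s_k = \frac{k \left(- k^{2} - 33 k - 38\right)}{6 \left(k + 2\right) \left(k + 3\right) \left(k + 4\right)}.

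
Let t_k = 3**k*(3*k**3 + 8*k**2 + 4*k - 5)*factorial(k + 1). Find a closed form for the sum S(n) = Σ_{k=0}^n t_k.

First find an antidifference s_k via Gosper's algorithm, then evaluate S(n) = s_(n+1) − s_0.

t_(k+1)/t_k = 3*(3*k**4 + 23*k**3 + 63*k**2 + 68*k + 20)/(3*k**3 + 8*k**2 + 4*k - 5).
A = 3*k + 6, B = 1, C = k**3 + 8*k**2/3 + 4*k/3 - 5/3.
Solve (3*k + 6)·f(k+1) − (1)·f(k) = k**3 + 8*k**2/3 + 4*k/3 - 5/3.
deg f ≤ 2 (via 1,0,3).
Coefficient equations give f(k) = (k**2 - k - 1)/3.
So s_k = (B(k−1)f/C)·t_k = ((k**2 - k - 1)/(3*k**3 + 8*k**2 + 4*k - 5))·t_k = 3**k*(k**2 - k - 1)*factorial(k + 1).
Check: Δs_k = 3**k*(3*k**3 + 8*k**2 + 4*k - 5)*factorial(k + 1). ✓
Evaluate: s_(n+1) = 3**(n + 1)*(n**2 + n - 1)*factorial(n + 2); subtract s_(0) = -1 ⇒ S(n) = 3*3**n*n**4*factorial(n) + 12*3**n*n**3*factorial(n) + 12*3**n*n**2*factorial(n) - 3*3**n*n*factorial(n) - 6*3**n*factorial(n) + 1.

S(n) = 3*3**n*n**4*factorial(n) + 12*3**n*n**3*factorial(n) + 12*3**n*n**2*factorial(n) - 3*3**n*n*factorial(n) - 6*3**n*factorial(n) + 1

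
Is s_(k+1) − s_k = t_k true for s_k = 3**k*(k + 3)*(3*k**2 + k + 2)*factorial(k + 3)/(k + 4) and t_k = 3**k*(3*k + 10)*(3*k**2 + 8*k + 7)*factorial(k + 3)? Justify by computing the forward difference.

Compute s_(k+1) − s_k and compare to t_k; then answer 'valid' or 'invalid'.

s_(k+1) = 3**(k + 1)*(k + 4)*(3*k**2 + 7*k + 6)*factorial(k + 4)/(k + 5)
s_(k+1) − s_k = 3**k*(9*k**5 + 126*k**4 + 677*k**3 + 1745*k**2 + 2177*k + 1122)*factorial(k + 3)/((k + 4)*(k + 5))
(s_(k+1) − s_k) − t_k = -3**k*(9*k**4 + 90*k**3 + 314*k**2 + 473*k + 278)*factorial(k + 3)/((k + 4)*(k + 5))

Invalid: residual -3**k*(9*k**4 + 90*k**3 + 314*k**2 + 473*k + 278)*factorial(k + 3)/((k + 4)*(k + 5)) ≠ 0.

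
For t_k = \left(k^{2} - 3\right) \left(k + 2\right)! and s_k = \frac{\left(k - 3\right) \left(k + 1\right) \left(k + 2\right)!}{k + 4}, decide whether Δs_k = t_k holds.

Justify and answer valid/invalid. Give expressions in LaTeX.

Invalid: residual - \frac{3 \left(k^{3} + 4 k^{2} - 4 k - 9\right) \left(k + 2\right)!}{\left(k + 4\right) \left(k + 5\right)} ≠ 0.

s_(k+1) = (k - 2)*(k + 2)*factorial(k + 3)/(k + 5)
s_(k+1) − s_k = (k**4 + 6*k**3 + 5*k**2 - 15*k - 33)*factorial(k + 2)/((k + 4)*(k + 5))
(s_(k+1) − s_k) − t_k = -3*(k**3 + 4*k**2 - 4*k - 9)*factorial(k + 2)/((k + 4)*(k + 5))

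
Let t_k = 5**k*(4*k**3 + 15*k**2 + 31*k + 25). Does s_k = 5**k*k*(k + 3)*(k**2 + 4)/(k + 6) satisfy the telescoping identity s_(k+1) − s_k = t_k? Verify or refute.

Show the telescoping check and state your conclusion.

s_(k+1) = 5**(k + 1)*(k + 1)*(k + 4)*((k + 1)**2 + 4)/(k + 7)
s_(k+1) − s_k = 5**k*(4*k**5 + 55*k**4 + 280*k**3 + 695*k**2 + 1006*k + 600)/(k**2 + 13*k + 42)
(s_(k+1) − s_k) − t_k = 5**k*(-12*k**4 - 114*k**3 - 363*k**2 - 621*k - 450)/(k**2 + 13*k + 42)

Invalid: residual 5**k*(-12*k**4 - 114*k**3 - 363*k**2 - 621*k - 450)/(k**2 + 13*k + 42) ≠ 0.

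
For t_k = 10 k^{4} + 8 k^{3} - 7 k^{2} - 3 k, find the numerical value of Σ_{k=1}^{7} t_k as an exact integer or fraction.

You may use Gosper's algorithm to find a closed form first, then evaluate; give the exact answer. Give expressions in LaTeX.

Σ = 51968

r(k) = (10*k**4 + 48*k**3 + 77*k**2 + 47*k + 8)/(k*(10*k**3 + 8*k**2 - 7*k - 3)) after simplifying.
So A=1 and B=1, with C=k**4 + 4*k**3/5 - 7*k**2/10 - 3*k/10.
Need (1)·f(k+1) − (1)·f(k) = k**4 + 4*k**3/5 - 7*k**2/10 - 3*k/10.
Bound: deg f ≤ 5.
Solve for f: f(k) = k**2*(k - 1)*(2*k**2 - k - 4)/10 (degree 5 ≤ 5).
Then R = B(k−1)f/C = k*(k - 1)*(2*k**2 - k - 4)/(10*k**3 + 8*k**2 - 7*k - 3), so s_k = R(k)·t_k = k**2*(2*k**3 - 3*k**2 - 3*k + 4).
Check: Δs_k = k*(10*k**3 + 8*k**2 - 7*k - 3). ✓
Evaluate s at k=8 and k=1: 51968 and 0; difference 51968.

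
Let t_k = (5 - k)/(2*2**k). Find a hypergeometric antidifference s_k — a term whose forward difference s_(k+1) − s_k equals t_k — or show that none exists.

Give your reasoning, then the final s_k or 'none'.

s_k = (k - 4)/2**k

Ratio r(k) = (k - 4)/(2*(k - 5)).
So A=1/2 and B=1, with C=k - 5.
Need (1/2)·f(k+1) − (1)·f(k) = k - 5.
From deg A=0, deg B=0, deg C=1: d=1.
Coefficient equations give f(k) = -2*(k - 4).
Then R = B(k−1)f/C = -2*(k - 4)/(k - 5), so s_k = R(k)·t_k = (k - 4)/2**k.
Verify: (5 - k)/(2*2**k) matches t_k.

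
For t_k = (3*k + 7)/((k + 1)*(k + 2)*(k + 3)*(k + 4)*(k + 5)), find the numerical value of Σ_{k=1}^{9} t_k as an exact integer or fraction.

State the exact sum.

Σ = 981/40040

Step 1: r(k) = (k + 1)*(3*k + 10)/((k + 6)*(3*k + 7)).
A = k + 1, B = k + 6, C = k + 7/3.
Solve (k + 1)·f(k+1) − (k + 5)·f(k) = k + 7/3.
From deg A=1, deg B=1, deg C=1: d=4.
Solve for f: f(k) = k*(k + 2)*(k**2 + 8*k + 19)/36 (degree 4 ≤ 4).
Certificate R = B(k−1)f/C = k*(k + 2)*(k + 5)*(k**2 + 8*k + 19)/(12*(3*k + 7)) gives s_k = k*(k**2 + 8*k + 19)/(12*(k**3 + 8*k**2 + 19*k + 12)).
Verify: (3*k + 7)/(k**5 + 15*k**4 + 85*k**3 + 225*k**2 + 274*k + 120) matches t_k.
Telescoping: Σ = s_(10) − s_(1) = 995/12012 − (7/120) = 981/40040.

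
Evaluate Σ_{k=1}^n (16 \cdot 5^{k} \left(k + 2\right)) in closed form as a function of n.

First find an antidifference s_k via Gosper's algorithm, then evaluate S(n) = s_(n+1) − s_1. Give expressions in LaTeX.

S(n) = 20 \cdot 5^{n} n + 35 \cdot 5^{n} - 35

t_(k+1)/t_k = 5*(k + 3)/(k + 2).
So A=5 and B=1, with C=k + 2.
Solve (5)·f(k+1) − (1)·f(k) = k + 2.
Bound: deg f ≤ 1.
Match coefficients ⇒ f(k) = (4*k + 3)/16.
Certificate R = B(k−1)f/C = (4*k + 3)/(16*(k + 2)) gives s_k = 5**k*(4*k + 3).
Δs = 16*5**k*(k + 2), as required.
Evaluate: s_(n+1) = 5**(n + 1)*(4*n + 7); subtract s_(1) = 35 ⇒ S(n) = 20*5**n*n + 35*5**n - 35.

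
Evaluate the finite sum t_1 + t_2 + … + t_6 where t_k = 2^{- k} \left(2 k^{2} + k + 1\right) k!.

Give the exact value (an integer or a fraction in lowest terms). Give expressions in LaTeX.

r(k) = (k + 1)*(k + 2*(k + 1)**2 + 2)/(2*(2*k**2 + k + 1)) after simplifying.
Normal form (A,B,C) = (k/2 + 1/2, 1, k**2 + k/2 + 1/2).
Need (k/2 + 1/2)·f(k+1) − (1)·f(k) = k**2 + k/2 + 1/2.
Bound: deg f ≤ 1.
Solving with deg f ≤ 1: f(k) = 2*k + 1.
So s_k = (B(k−1)f/C)·t_k = (2*(2*k + 1)/(2*k**2 + k + 1))·t_k = 2**(1 - k)*(2*k + 1)*factorial(k).
s_(k+1) − s_k = (2*k**2 + k + 1)*factorial(k)/2**k = t_k.
Sum = s_(7) − s_(1); s_(7) = 4725/4, s_(1) = 3 ⇒ 4713/4.

Σ = 4713/4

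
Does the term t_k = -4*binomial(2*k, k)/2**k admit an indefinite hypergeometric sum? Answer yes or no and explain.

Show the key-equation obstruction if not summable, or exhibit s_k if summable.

r(k) = (2*k + 1)/(k + 1) after simplifying.
Normal form (A,B,C) = (2*k + 1, k + 1, 1).
Need (2*k + 1)·f(k+1) − (k)·f(k) = 1.
From deg A=1, deg B=1, deg C=0: d=-1.
Negative degree bound (-1): no f exists, t_k not Gosper-summable.

No. Not Gosper-summable.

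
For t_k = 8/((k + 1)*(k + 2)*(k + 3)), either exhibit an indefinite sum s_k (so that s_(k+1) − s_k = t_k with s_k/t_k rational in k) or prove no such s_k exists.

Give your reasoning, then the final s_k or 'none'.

s_k = 2*k*(k + 3)/((k + 1)*(k + 2))

Compute t_(k+1)/t_k: get (k + 1)/(k + 4).
Factor: A=k + 1; B=k + 4; C=1.
f must satisfy (k + 1)·f(k+1) − (k + 3)·f(k) = 1.
d = 2 from the (1,1,0) case.
A polynomial solution: f(k) = k*(k + 3)/4.
R(k) = B(k−1)·f(k)/C(k) = k*(k + 3)**2/4; s_k = R·t_k = 2*k*(k + 3)/((k + 1)*(k + 2)).
Verify: 8/(k**3 + 6*k**2 + 11*k + 6) matches t_k.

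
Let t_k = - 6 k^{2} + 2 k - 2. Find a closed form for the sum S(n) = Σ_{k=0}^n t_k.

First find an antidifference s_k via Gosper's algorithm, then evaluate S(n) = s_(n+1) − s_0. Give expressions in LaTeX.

The ratio is (-k + 3*(k + 1)**2)/(3*k**2 - k + 1).
So A=1 and B=1, with C=k**2 - k/3 + 1/3.
Need (1)·f(k+1) − (1)·f(k) = k**2 - k/3 + 1/3.
Bound: deg f ≤ 3.
A polynomial solution: f(k) = k*(k**2 - 2*k + 2)/3.
Get s_k = R·t_k = 2*k*(-k**2 + 2*k - 2) with R(k) = B(k−1)f(k)/C(k) = k*(k**2 - 2*k + 2)/(3*k**2 - k + 1).
Δs = -6*k**2 + 2*k - 2, as required.
Evaluate: s_(n+1) = -2*n**3 - 2*n**2 - 2*n - 2; subtract s_(0) = 0 ⇒ S(n) = -2*n**3 - 2*n**2 - 2*n - 2.

S(n) = - 2 n^{3} - 2 n^{2} - 2 n - 2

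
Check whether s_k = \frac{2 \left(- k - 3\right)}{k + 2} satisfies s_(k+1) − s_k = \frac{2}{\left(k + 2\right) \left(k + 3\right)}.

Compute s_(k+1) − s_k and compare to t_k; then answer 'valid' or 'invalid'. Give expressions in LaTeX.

Valid — Δs_k = t_k.

s_(k+1) = 2*(-k - 4)/(k + 3)
s_(k+1) − s_k = 2/(k**2 + 5*k + 6)
(s_(k+1) − s_k) − t_k = 0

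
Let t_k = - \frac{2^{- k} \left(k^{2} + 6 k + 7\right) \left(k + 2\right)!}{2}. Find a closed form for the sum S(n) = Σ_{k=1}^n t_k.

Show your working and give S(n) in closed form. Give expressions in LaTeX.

t_(k+1)/t_k = (k + 3)*(6*k + (k + 1)**2 + 13)/(2*(k**2 + 6*k + 7)).
Gosper form: A/B · C(k+1)/C(k) with A=k/2 + 3/2, B=1, C=k**2 + 6*k + 7.
Set up (k/2 + 3/2)·f(k+1) − (1)·f(k) − (k**2 + 6*k + 7) = 0.
d = 1 from the (1,0,2) case.
Match coefficients ⇒ f(k) = 2*(k + 4).
Then R = B(k−1)f/C = 2*(k + 4)/(k**2 + 6*k + 7), so s_k = R(k)·t_k = -(k + 4)*factorial(k + 2)/2**k.
Check: Δs_k = -(k**2 + 6*k + 7)*factorial(k + 2)/(2*2**k). ✓
Telescope: S(n) = s_(n+1) − s_(1) = -2**(-n - 1)*(n + 5)*factorial(n + 3) − (-15) = 15 - n*factorial(n + 3)/(2*2**n) - 5*factorial(n + 3)/(2*2**n).

S(n) = 15 - \frac{2^{- n} n \left(n + 3\right)!}{2} - \frac{5 \cdot 2^{- n} \left(n + 3\right)!}{2}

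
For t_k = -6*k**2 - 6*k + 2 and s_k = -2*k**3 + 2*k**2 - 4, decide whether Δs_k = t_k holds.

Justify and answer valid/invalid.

Invalid: residual 4*k - 2 ≠ 0.

s_(k+1) = -2*(k + 1)**3 + 2*(k + 1)**2 - 4
s_(k+1) − s_k = 2*k*(-3*k - 1)
(s_(k+1) − s_k) − t_k = 4*k - 2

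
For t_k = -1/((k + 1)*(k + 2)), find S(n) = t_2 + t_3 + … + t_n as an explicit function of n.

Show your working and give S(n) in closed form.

S(n) = (1 - n)/(3*(n + 2))

Ratio r(k) = (k + 1)/(k + 3).
Normal form (A,B,C) = (k + 1, k + 3, 1).
Set up (k + 1)·f(k+1) − (k + 2)·f(k) − (1) = 0.
Degrees (1,1,0) ⇒ d ≤ 1.
A polynomial solution: f(k) = k.
Certificate R = B(k−1)f/C = k*(k + 2) gives s_k = -k/(k + 1).
s_(k+1) − s_k = -1/(k**2 + 3*k + 2) = t_k.
Telescope: S(n) = s_(n+1) − s_(2) = (-n - 1)/(n + 2) − (-2/3) = (1 - n)/(3*(n + 2)).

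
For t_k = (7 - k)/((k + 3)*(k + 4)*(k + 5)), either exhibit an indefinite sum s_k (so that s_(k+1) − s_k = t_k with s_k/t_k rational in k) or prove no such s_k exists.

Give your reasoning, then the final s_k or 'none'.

Compute t_(k+1)/t_k: get (k - 6)*(k + 3)/((k - 7)*(k + 6)).
Normal form (A,B,C) = (k + 3, k + 6, k - 7).
Set up (k + 3)·f(k+1) − (k + 5)·f(k) − (k - 7) = 0.
Bound: deg f ≤ 2.
Solving with deg f ≤ 2: f(k) = -k*(k + 13)/6.
Get s_k = R·t_k = k*(k + 13)/(6*(k + 3)*(k + 4)) with R(k) = B(k−1)f(k)/C(k) = -k*(k + 5)*(k + 13)/(6*(k - 7)).
s_(k+1) − s_k = (7 - k)/(k**3 + 12*k**2 + 47*k + 60) = t_k.

s_k = k*(k + 13)/(6*(k + 3)*(k + 4))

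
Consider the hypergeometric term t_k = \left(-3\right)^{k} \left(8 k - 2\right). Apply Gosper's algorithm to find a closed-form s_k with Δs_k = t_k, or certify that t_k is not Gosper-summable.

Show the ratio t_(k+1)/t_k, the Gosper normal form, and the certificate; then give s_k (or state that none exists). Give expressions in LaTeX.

The ratio is 3*(-4*k - 3)/(4*k - 1).
Take A(k)=-3, B(k)=1, C(k)=k - 1/4.
Solve (-3)·f(k+1) − (1)·f(k) = k - 1/4.
deg f ≤ 1 (via 0,0,1).
Coefficient equations give f(k) = -(k - 1)/4.
Get s_k = R·t_k = 2*(-3)**k*(1 - k) with R(k) = B(k−1)f(k)/C(k) = -(k - 1)/(4*k - 1).
s_(k+1) − s_k = (-3)**k*(8*k - 2) = t_k.

s_k = 2 \left(-3\right)^{k} \left(1 - k\right)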